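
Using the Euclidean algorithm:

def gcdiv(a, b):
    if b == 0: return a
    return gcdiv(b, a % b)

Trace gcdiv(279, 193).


gcdiv(279, 193) = gcdiv(193, 86)
gcdiv(193, 86) = gcdiv(86, 21)
gcdiv(86, 21) = gcdiv(21, 2)
gcdiv(21, 2) = gcdiv(2, 1)
gcdiv(2, 1) = gcdiv(1, 0)
gcdiv(1, 0) = 1  (base case)

1


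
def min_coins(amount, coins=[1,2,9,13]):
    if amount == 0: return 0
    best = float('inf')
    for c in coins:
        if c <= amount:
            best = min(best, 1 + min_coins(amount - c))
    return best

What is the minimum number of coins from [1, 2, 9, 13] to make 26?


Building up with DP:
min_coins(0) = 0
min_coins(1) = min(1+min_coins(0)=1+0=1) = 1
min_coins(2) = min(1+min_coins(1)=1+1=2, 1+min_coins(0)=1+0=1) = 1
min_coins(3) = min(1+min_coins(2)=1+1=2, 1+min_coins(1)=1+1=2) = 2
min_coins(4) = min(1+min_coins(3)=1+2=3, 1+min_coins(2)=1+1=2) = 2
min_coins(5) = min(1+min_coins(4)=1+2=3, 1+min_coins(3)=1+2=3) = 3
min_coins(6) = min(1+min_coins(5)=1+3=4, 1+min_coins(4)=1+2=3) = 3
min_coins(7) = min(1+min_coins(6)=1+3=4, 1+min_coins(5)=1+3=4) = 4
min_coins(8) = min(1+min_coins(7)=1+4=5, 1+min_coins(6)=1+3=4) = 4
min_coins(9) = min(1+min_coins(8)=1+4=5, 1+min_coins(7)=1+4=5, 1+min_coins(0)=1+0=1) = 1
min_coins(10) = min(1+min_coins(9)=1+1=2, 1+min_coins(8)=1+4=5, 1+min_coins(1)=1+1=2) = 2
min_coins(11) = min(1+min_coins(10)=1+2=3, 1+min_coins(9)=1+1=2, 1+min_coins(2)=1+1=2) = 2
min_coins(12) = min(1+min_coins(11)=1+2=3, 1+min_coins(10)=1+2=3, 1+min_coins(3)=1+2=3) = 3
min_coins(13) = min(1+min_coins(12)=1+3=4, 1+min_coins(11)=1+2=3, 1+min_coins(4)=1+2=3, 1+min_coins(0)=1+0=1) = 1
min_coins(14) = min(1+min_coins(13)=1+1=2, 1+min_coins(12)=1+3=4, 1+min_coins(5)=1+3=4, 1+min_coins(1)=1+1=2) = 2
min_coins(15) = min(1+min_coins(14)=1+2=3, 1+min_coins(13)=1+1=2, 1+min_coins(6)=1+3=4, 1+min_coins(2)=1+1=2) = 2
min_coins(16) = min(1+min_coins(15)=1+2=3, 1+min_coins(14)=1+2=3, 1+min_coins(7)=1+4=5, 1+min_coins(3)=1+2=3) = 3
min_coins(17) = min(1+min_coins(16)=1+3=4, 1+min_coins(15)=1+2=3, 1+min_coins(8)=1+4=5, 1+min_coins(4)=1+2=3) = 3
min_coins(18) = min(1+min_coins(17)=1+3=4, 1+min_coins(16)=1+3=4, 1+min_coins(9)=1+1=2, 1+min_coins(5)=1+3=4) = 2
min_coins(19) = min(1+min_coins(18)=1+2=3, 1+min_coins(17)=1+3=4, 1+min_coins(10)=1+2=3, 1+min_coins(6)=1+3=4) = 3
min_coins(20) = min(1+min_coins(19)=1+3=4, 1+min_coins(18)=1+2=3, 1+min_coins(11)=1+2=3, 1+min_coins(7)=1+4=5) = 3
min_coins(21) = min(1+min_coins(20)=1+3=4, 1+min_coins(19)=1+3=4, 1+min_coins(12)=1+3=4, 1+min_coins(8)=1+4=5) = 4
min_coins(22) = min(1+min_coins(21)=1+4=5, 1+min_coins(20)=1+3=4, 1+min_coins(13)=1+1=2, 1+min_coins(9)=1+1=2) = 2
min_coins(23) = min(1+min_coins(22)=1+2=3, 1+min_coins(21)=1+4=5, 1+min_coins(14)=1+2=3, 1+min_coins(10)=1+2=3) = 3
min_coins(24) = min(1+min_coins(23)=1+3=4, 1+min_coins(22)=1+2=3, 1+min_coins(15)=1+2=3, 1+min_coins(11)=1+2=3) = 3
min_coins(25) = min(1+min_coins(24)=1+3=4, 1+min_coins(23)=1+3=4, 1+min_coins(16)=1+3=4, 1+min_coins(12)=1+3=4) = 4
min_coins(26) = min(1+min_coins(25)=1+4=5, 1+min_coins(24)=1+3=4, 1+min_coins(17)=1+3=4, 1+min_coins(13)=1+1=2) = 2

2


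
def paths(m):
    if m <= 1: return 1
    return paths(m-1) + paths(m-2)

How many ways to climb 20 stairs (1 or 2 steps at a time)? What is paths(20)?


Building up from base cases:
paths(0) = 1
paths(1) = 1
paths(2) = paths(1) + paths(0) = 1 + 1 = 2
paths(3) = paths(2) + paths(1) = 2 + 1 = 3
paths(4) = paths(3) + paths(2) = 3 + 2 = 5
paths(5) = paths(4) + paths(3) = 5 + 3 = 8
paths(6) = paths(5) + paths(4) = 8 + 5 = 13
paths(7) = paths(6) + paths(5) = 13 + 8 = 21
paths(8) = paths(7) + paths(6) = 21 + 13 = 34
paths(9) = paths(8) + paths(7) = 34 + 21 = 55
paths(10) = paths(9) + paths(8) = 55 + 34 = 89
paths(11) = paths(10) + paths(9) = 89 + 55 = 144
paths(12) = paths(11) + paths(10) = 144 + 89 = 233
paths(13) = paths(12) + paths(11) = 233 + 144 = 377
paths(14) = paths(13) + paths(12) = 377 + 233 = 610
paths(15) = paths(14) + paths(13) = 610 + 377 = 987
paths(16) = paths(15) + paths(14) = 987 + 610 = 1597
paths(17) = paths(16) + paths(15) = 1597 + 987 = 2584
paths(18) = paths(17) + paths(16) = 2584 + 1597 = 4181
paths(19) = paths(18) + paths(17) = 4181 + 2584 = 6765
paths(20) = paths(19) + paths(18) = 6765 + 4181 = 10946

10946


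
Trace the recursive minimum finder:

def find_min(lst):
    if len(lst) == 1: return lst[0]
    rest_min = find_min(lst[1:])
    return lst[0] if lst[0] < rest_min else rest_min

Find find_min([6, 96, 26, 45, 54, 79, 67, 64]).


find_min([6, 96, 26, 45, 54, 79, 67, 64]): compare 6 with find_min([96, 26, 45, 54, 79, 67, 64])
find_min([96, 26, 45, 54, 79, 67, 64]): compare 96 with find_min([26, 45, 54, 79, 67, 64])
find_min([26, 45, 54, 79, 67, 64]): compare 26 with find_min([45, 54, 79, 67, 64])
find_min([45, 54, 79, 67, 64]): compare 45 with find_min([54, 79, 67, 64])
find_min([54, 79, 67, 64]): compare 54 with find_min([79, 67, 64])
find_min([79, 67, 64]): compare 79 with find_min([67, 64])
find_min([67, 64]): compare 67 with find_min([64])
find_min([64]) = 64  (base case)
Compare 67 with 64 -> 64
Compare 79 with 64 -> 64
Compare 54 with 64 -> 54
Compare 45 with 54 -> 45
Compare 26 with 45 -> 26
Compare 96 with 26 -> 26
Compare 6 with 26 -> 6

6


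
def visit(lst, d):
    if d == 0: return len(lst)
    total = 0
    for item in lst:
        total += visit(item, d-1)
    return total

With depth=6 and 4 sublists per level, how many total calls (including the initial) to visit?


At depth 0 (root): 1 call
At depth 1: each of 1 parents calls visit on 4 children = 4 calls
At depth 2: each of 4 parents calls visit on 4 children = 16 calls
At depth 3: each of 16 parents calls visit on 4 children = 64 calls
At depth 4: each of 64 parents calls visit on 4 children = 256 calls
At depth 5: each of 256 parents calls visit on 4 children = 1024 calls
At depth 6: each of 1024 parents calls visit on 4 children = 4096 calls
Total: 1 + 4 + 16 + 64 + 256 + 1024 + 4096 = 5461

5461


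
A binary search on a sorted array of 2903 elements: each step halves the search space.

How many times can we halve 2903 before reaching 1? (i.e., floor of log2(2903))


2903 / 2 = 1451
1451 / 2 = 725
725 / 2 = 362
362 / 2 = 181
181 / 2 = 90
90 / 2 = 45
45 / 2 = 22
22 / 2 = 11
11 / 2 = 5
5 / 2 = 2
2 / 2 = 1
Reached 1 after 11 halvings

11


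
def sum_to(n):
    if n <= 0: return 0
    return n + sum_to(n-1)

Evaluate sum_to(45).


sum_to(45)
= 45 + 44 + 43 + 42 + 41 + 40 + 39 + 38 + 37 + 36 + 35 + 34 + 33 + 32 + 31 + 30 + 29 + 28 + 27 + 26 + 25 + 24 + 23 + 22 + 21 + 20 + 19 + 18 + 17 + 16 + 15 + 14 + 13 + 12 + 11 + 10 + 9 + 8 + 7 + 6 + 5 + 4 + 3 + 2 + 1 + sum_to(0)
= 45 + 44 + 43 + 42 + 41 + 40 + 39 + 38 + 37 + 36 + 35 + 34 + 33 + 32 + 31 + 30 + 29 + 28 + 27 + 26 + 25 + 24 + 23 + 22 + 21 + 20 + 19 + 18 + 17 + 16 + 15 + 14 + 13 + 12 + 11 + 10 + 9 + 8 + 7 + 6 + 5 + 4 + 3 + 2 + 1 + 0
= 1035

1035


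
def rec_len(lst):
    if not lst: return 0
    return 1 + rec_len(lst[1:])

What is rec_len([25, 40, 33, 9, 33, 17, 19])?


rec_len([25, 40, 33, 9, 33, 17, 19]) = 1 + rec_len([40, 33, 9, 33, 17, 19])
rec_len([40, 33, 9, 33, 17, 19]) = 1 + rec_len([33, 9, 33, 17, 19])
rec_len([33, 9, 33, 17, 19]) = 1 + rec_len([9, 33, 17, 19])
rec_len([9, 33, 17, 19]) = 1 + rec_len([33, 17, 19])
rec_len([33, 17, 19]) = 1 + rec_len([17, 19])
rec_len([17, 19]) = 1 + rec_len([19])
rec_len([19]) = 1 + rec_len([])
rec_len([]) = 0  (base case)
Unwinding: 1 + 1 + 1 + 1 + 1 + 1 + 1 + 0 = 7

7


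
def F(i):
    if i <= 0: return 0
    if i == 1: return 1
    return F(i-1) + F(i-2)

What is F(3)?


Computing F(3) bottom-up:
F(0) = 0
F(1) = 1
F(2) = F(1) + F(0) = 1 + 0 = 1
F(3) = F(2) + F(1) = 1 + 1 = 2

2


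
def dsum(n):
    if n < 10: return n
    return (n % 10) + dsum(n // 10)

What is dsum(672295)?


dsum(672295) = 5 + dsum(67229)
dsum(67229) = 9 + dsum(6722)
dsum(6722) = 2 + dsum(672)
dsum(672) = 2 + dsum(67)
dsum(67) = 7 + dsum(6)
dsum(6) = 6  (base case)
Total: 5 + 9 + 2 + 2 + 7 + 6 = 31

31


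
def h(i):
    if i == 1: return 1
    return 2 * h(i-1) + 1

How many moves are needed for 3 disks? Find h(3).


h(3) = 2 * h(2) + 1
h(2) = 2 * h(1) + 1
h(1) = 1  (base case)
h(2) = 2 * 1 + 1 = 3
h(3) = 2 * 3 + 1 = 7

7


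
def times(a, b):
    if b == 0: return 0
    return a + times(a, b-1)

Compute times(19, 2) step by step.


times(19, 2) = 19 + times(19, 1)
times(19, 1) = 19 + times(19, 0)
times(19, 0) = 0  (base case)
Total: 19 + 19 + 0 = 38

38


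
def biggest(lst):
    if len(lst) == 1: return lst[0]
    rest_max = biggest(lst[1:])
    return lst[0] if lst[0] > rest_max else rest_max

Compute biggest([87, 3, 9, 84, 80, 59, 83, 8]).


biggest([87, 3, 9, 84, 80, 59, 83, 8]): compare 87 with biggest([3, 9, 84, 80, 59, 83, 8])
biggest([3, 9, 84, 80, 59, 83, 8]): compare 3 with biggest([9, 84, 80, 59, 83, 8])
biggest([9, 84, 80, 59, 83, 8]): compare 9 with biggest([84, 80, 59, 83, 8])
biggest([84, 80, 59, 83, 8]): compare 84 with biggest([80, 59, 83, 8])
biggest([80, 59, 83, 8]): compare 80 with biggest([59, 83, 8])
biggest([59, 83, 8]): compare 59 with biggest([83, 8])
biggest([83, 8]): compare 83 with biggest([8])
biggest([8]) = 8  (base case)
Compare 83 with 8 -> 83
Compare 59 with 83 -> 83
Compare 80 with 83 -> 83
Compare 84 with 83 -> 84
Compare 9 with 84 -> 84
Compare 3 with 84 -> 84
Compare 87 with 84 -> 87

87


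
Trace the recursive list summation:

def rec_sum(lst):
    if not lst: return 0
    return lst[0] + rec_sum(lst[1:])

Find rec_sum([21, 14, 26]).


rec_sum([21, 14, 26]) = 21 + rec_sum([14, 26])
rec_sum([14, 26]) = 14 + rec_sum([26])
rec_sum([26]) = 26 + rec_sum([])
rec_sum([]) = 0  (base case)
Total: 21 + 14 + 26 + 0 = 61

61


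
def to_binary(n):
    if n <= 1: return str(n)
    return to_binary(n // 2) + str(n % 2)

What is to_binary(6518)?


to_binary(6518) = to_binary(3259) + '0'
to_binary(3259) = to_binary(1629) + '1'
to_binary(1629) = to_binary(814) + '1'
to_binary(814) = to_binary(407) + '0'
to_binary(407) = to_binary(203) + '1'
to_binary(203) = to_binary(101) + '1'
to_binary(101) = to_binary(50) + '1'
to_binary(50) = to_binary(25) + '0'
to_binary(25) = to_binary(12) + '1'
to_binary(12) = to_binary(6) + '0'
to_binary(6) = to_binary(3) + '0'
to_binary(3) = to_binary(1) + '1'
to_binary(1) = '1'  (base case)
Concatenating: '1' + '1' + '0' + '0' + '1' + '0' + '1' + '1' + '1' + '0' + '1' + '1' + '0' = '1100101110110'

1100101110110


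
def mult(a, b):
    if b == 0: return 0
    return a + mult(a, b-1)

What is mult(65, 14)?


mult(65, 14) = 65 + mult(65, 13)
mult(65, 13) = 65 + mult(65, 12)
mult(65, 12) = 65 + mult(65, 11)
mult(65, 11) = 65 + mult(65, 10)
mult(65, 10) = 65 + mult(65, 9)
mult(65, 9) = 65 + mult(65, 8)
mult(65, 8) = 65 + mult(65, 7)
mult(65, 7) = 65 + mult(65, 6)
mult(65, 6) = 65 + mult(65, 5)
mult(65, 5) = 65 + mult(65, 4)
mult(65, 4) = 65 + mult(65, 3)
mult(65, 3) = 65 + mult(65, 2)
mult(65, 2) = 65 + mult(65, 1)
mult(65, 1) = 65 + mult(65, 0)
mult(65, 0) = 0  (base case)
Total: 65 + 65 + 65 + 65 + 65 + 65 + 65 + 65 + 65 + 65 + 65 + 65 + 65 + 65 + 0 = 910

910


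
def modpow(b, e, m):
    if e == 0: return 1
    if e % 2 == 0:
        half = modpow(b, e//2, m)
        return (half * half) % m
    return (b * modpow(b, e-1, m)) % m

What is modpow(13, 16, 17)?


modpow(13, 16, 17): e is even, compute modpow(13, 8, 17)
  modpow(13, 8, 17): e is even, compute modpow(13, 4, 17)
    modpow(13, 4, 17): e is even, compute modpow(13, 2, 17)
      modpow(13, 2, 17): e is even, compute modpow(13, 1, 17)
        modpow(13, 1, 17): e is odd, compute modpow(13, 0, 17)
          modpow(13, 0, 17) = 1
        (13 * 1) % 17 = 13
      half=13, (13*13) % 17 = 16
    half=16, (16*16) % 17 = 1
  half=1, (1*1) % 17 = 1
half=1, (1*1) % 17 = 1

1


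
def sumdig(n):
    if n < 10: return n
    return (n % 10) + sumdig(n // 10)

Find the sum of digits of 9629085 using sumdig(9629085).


sumdig(9629085) = 5 + sumdig(962908)
sumdig(962908) = 8 + sumdig(96290)
sumdig(96290) = 0 + sumdig(9629)
sumdig(9629) = 9 + sumdig(962)
sumdig(962) = 2 + sumdig(96)
sumdig(96) = 6 + sumdig(9)
sumdig(9) = 9  (base case)
Total: 5 + 8 + 0 + 9 + 2 + 6 + 9 = 39

39


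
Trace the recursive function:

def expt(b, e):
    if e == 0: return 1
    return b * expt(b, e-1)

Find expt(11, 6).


expt(11, 6)
= 11 * expt(11, 5)
= 11 * 11 * expt(11, 4)
= 11 * 11 * 11 * expt(11, 3)
= 11 * 11 * 11 * 11 * expt(11, 2)
= 11 * 11 * 11 * 11 * 11 * expt(11, 1)
= 11 * 11 * 11 * 11 * 11 * 11 * expt(11, 0)
= 11 * 11 * 11 * 11 * 11 * 11 * 1
= 1771561

1771561


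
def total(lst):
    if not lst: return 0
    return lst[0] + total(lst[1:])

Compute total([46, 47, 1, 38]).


total([46, 47, 1, 38]) = 46 + total([47, 1, 38])
total([47, 1, 38]) = 47 + total([1, 38])
total([1, 38]) = 1 + total([38])
total([38]) = 38 + total([])
total([]) = 0  (base case)
Total: 46 + 47 + 1 + 38 + 0 = 132

132


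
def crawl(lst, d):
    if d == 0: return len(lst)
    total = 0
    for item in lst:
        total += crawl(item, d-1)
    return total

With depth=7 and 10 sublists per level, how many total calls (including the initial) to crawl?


At depth 0 (root): 1 call
At depth 1: each of 1 parents calls crawl on 10 children = 10 calls
At depth 2: each of 10 parents calls crawl on 10 children = 100 calls
At depth 3: each of 100 parents calls crawl on 10 children = 1000 calls
At depth 4: each of 1000 parents calls crawl on 10 children = 10000 calls
At depth 5: each of 10000 parents calls crawl on 10 children = 100000 calls
At depth 6: each of 100000 parents calls crawl on 10 children = 1000000 calls
At depth 7: each of 1000000 parents calls crawl on 10 children = 10000000 calls
Total: 1 + 10 + 100 + 1000 + 10000 + 100000 + 1000000 + 10000000 = 11111111

11111111


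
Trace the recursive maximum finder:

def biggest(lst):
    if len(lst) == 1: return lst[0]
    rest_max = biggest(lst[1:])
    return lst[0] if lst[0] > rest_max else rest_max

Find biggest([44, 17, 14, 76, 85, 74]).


biggest([44, 17, 14, 76, 85, 74]): compare 44 with biggest([17, 14, 76, 85, 74])
biggest([17, 14, 76, 85, 74]): compare 17 with biggest([14, 76, 85, 74])
biggest([14, 76, 85, 74]): compare 14 with biggest([76, 85, 74])
biggest([76, 85, 74]): compare 76 with biggest([85, 74])
biggest([85, 74]): compare 85 with biggest([74])
biggest([74]) = 74  (base case)
Compare 85 with 74 -> 85
Compare 76 with 85 -> 85
Compare 14 with 85 -> 85
Compare 17 with 85 -> 85
Compare 44 with 85 -> 85

85


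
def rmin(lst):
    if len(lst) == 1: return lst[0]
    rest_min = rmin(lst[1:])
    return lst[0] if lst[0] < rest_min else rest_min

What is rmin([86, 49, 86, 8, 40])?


rmin([86, 49, 86, 8, 40]): compare 86 with rmin([49, 86, 8, 40])
rmin([49, 86, 8, 40]): compare 49 with rmin([86, 8, 40])
rmin([86, 8, 40]): compare 86 with rmin([8, 40])
rmin([8, 40]): compare 8 with rmin([40])
rmin([40]) = 40  (base case)
Compare 8 with 40 -> 8
Compare 86 with 8 -> 8
Compare 49 with 8 -> 8
Compare 86 with 8 -> 8

8


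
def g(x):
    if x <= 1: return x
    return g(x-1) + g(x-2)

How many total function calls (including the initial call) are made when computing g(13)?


Let C(n) = total calls for g(n)
C(0) = 1, C(1) = 1
C(2) = 1 + C(1) + C(0) = 1 + 1 + 1 = 3
C(3) = 1 + C(2) + C(1) = 1 + 3 + 1 = 5
C(4) = 1 + C(3) + C(2) = 1 + 5 + 3 = 9
C(5) = 1 + C(4) + C(3) = 1 + 9 + 5 = 15
C(6) = 1 + C(5) + C(4) = 1 + 15 + 9 = 25
C(7) = 1 + C(6) + C(5) = 1 + 25 + 15 = 41
C(8) = 1 + C(7) + C(6) = 1 + 41 + 25 = 67
C(9) = 1 + C(8) + C(7) = 1 + 67 + 41 = 109
C(10) = 1 + C(9) + C(8) = 1 + 109 + 67 = 177
C(11) = 1 + C(10) + C(9) = 1 + 177 + 109 = 287
C(12) = 1 + C(11) + C(10) = 1 + 287 + 177 = 465
C(13) = 1 + C(12) + C(11) = 1 + 465 + 287 = 753

753


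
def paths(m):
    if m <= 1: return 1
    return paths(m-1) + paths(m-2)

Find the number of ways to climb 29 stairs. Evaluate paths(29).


Building up from base cases:
paths(0) = 1
paths(1) = 1
paths(2) = paths(1) + paths(0) = 1 + 1 = 2
paths(3) = paths(2) + paths(1) = 2 + 1 = 3
paths(4) = paths(3) + paths(2) = 3 + 2 = 5
paths(5) = paths(4) + paths(3) = 5 + 3 = 8
paths(6) = paths(5) + paths(4) = 8 + 5 = 13
paths(7) = paths(6) + paths(5) = 13 + 8 = 21
paths(8) = paths(7) + paths(6) = 21 + 13 = 34
paths(9) = paths(8) + paths(7) = 34 + 21 = 55
paths(10) = paths(9) + paths(8) = 55 + 34 = 89
paths(11) = paths(10) + paths(9) = 89 + 55 = 144
paths(12) = paths(11) + paths(10) = 144 + 89 = 233
paths(13) = paths(12) + paths(11) = 233 + 144 = 377
paths(14) = paths(13) + paths(12) = 377 + 233 = 610
paths(15) = paths(14) + paths(13) = 610 + 377 = 987
paths(16) = paths(15) + paths(14) = 987 + 610 = 1597
paths(17) = paths(16) + paths(15) = 1597 + 987 = 2584
paths(18) = paths(17) + paths(16) = 2584 + 1597 = 4181
paths(19) = paths(18) + paths(17) = 4181 + 2584 = 6765
paths(20) = paths(19) + paths(18) = 6765 + 4181 = 10946
paths(21) = paths(20) + paths(19) = 10946 + 6765 = 17711
paths(22) = paths(21) + paths(20) = 17711 + 10946 = 28657
paths(23) = paths(22) + paths(21) = 28657 + 17711 = 46368
paths(24) = paths(23) + paths(22) = 46368 + 28657 = 75025
paths(25) = paths(24) + paths(23) = 75025 + 46368 = 121393
paths(26) = paths(25) + paths(24) = 121393 + 75025 = 196418
paths(27) = paths(26) + paths(25) = 196418 + 121393 = 317811
paths(28) = paths(27) + paths(26) = 317811 + 196418 = 514229
paths(29) = paths(28) + paths(27) = 514229 + 317811 = 832040

832040


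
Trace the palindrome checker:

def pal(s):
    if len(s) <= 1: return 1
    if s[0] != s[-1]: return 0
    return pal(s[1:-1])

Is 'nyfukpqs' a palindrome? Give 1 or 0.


pal('nyfukpqs'): s[0]='n' != s[-1]='s' -> return 0
Result: 0 (not a palindrome)

0


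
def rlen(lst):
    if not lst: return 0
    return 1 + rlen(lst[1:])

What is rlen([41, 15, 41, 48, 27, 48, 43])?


rlen([41, 15, 41, 48, 27, 48, 43]) = 1 + rlen([15, 41, 48, 27, 48, 43])
rlen([15, 41, 48, 27, 48, 43]) = 1 + rlen([41, 48, 27, 48, 43])
rlen([41, 48, 27, 48, 43]) = 1 + rlen([48, 27, 48, 43])
rlen([48, 27, 48, 43]) = 1 + rlen([27, 48, 43])
rlen([27, 48, 43]) = 1 + rlen([48, 43])
rlen([48, 43]) = 1 + rlen([43])
rlen([43]) = 1 + rlen([])
rlen([]) = 0  (base case)
Unwinding: 1 + 1 + 1 + 1 + 1 + 1 + 1 + 0 = 7

7


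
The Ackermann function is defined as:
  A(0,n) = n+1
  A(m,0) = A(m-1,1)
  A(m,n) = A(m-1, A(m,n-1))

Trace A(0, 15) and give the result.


A(0, 15) = 16
Result: A(0, 15) = 16

16


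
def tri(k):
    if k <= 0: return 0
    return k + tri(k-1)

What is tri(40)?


tri(40)
= 40 + 39 + 38 + 37 + 36 + 35 + 34 + 33 + 32 + 31 + 30 + 29 + 28 + 27 + 26 + 25 + 24 + 23 + 22 + 21 + 20 + 19 + 18 + 17 + 16 + 15 + 14 + 13 + 12 + 11 + 10 + 9 + 8 + 7 + 6 + 5 + 4 + 3 + 2 + 1 + tri(0)
= 40 + 39 + 38 + 37 + 36 + 35 + 34 + 33 + 32 + 31 + 30 + 29 + 28 + 27 + 26 + 25 + 24 + 23 + 22 + 21 + 20 + 19 + 18 + 17 + 16 + 15 + 14 + 13 + 12 + 11 + 10 + 9 + 8 + 7 + 6 + 5 + 4 + 3 + 2 + 1 + 0
= 820

820


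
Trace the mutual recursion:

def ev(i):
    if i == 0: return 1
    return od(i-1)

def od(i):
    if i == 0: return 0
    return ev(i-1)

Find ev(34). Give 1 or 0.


ev(34) = od(33)
od(33) = ev(32)
ev(32) = od(31)
od(31) = ev(30)
ev(30) = od(29)
od(29) = ev(28)
ev(28) = od(27)
od(27) = ev(26)
ev(26) = od(25)
od(25) = ev(24)
ev(24) = od(23)
od(23) = ev(22)
ev(22) = od(21)
od(21) = ev(20)
ev(20) = od(19)
od(19) = ev(18)
ev(18) = od(17)
od(17) = ev(16)
ev(16) = od(15)
od(15) = ev(14)
ev(14) = od(13)
od(13) = ev(12)
ev(12) = od(11)
od(11) = ev(10)
ev(10) = od(9)
od(9) = ev(8)
ev(8) = od(7)
od(7) = ev(6)
ev(6) = od(5)
od(5) = ev(4)
ev(4) = od(3)
od(3) = ev(2)
ev(2) = od(1)
od(1) = ev(0)
ev(0) = 1  (base case)
Result: 1

1


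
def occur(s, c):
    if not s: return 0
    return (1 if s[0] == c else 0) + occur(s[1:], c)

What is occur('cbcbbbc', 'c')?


s[0]='c' == 'c' -> 1
s[0]='b' != 'c' -> 0
s[0]='c' == 'c' -> 1
s[0]='b' != 'c' -> 0
s[0]='b' != 'c' -> 0
s[0]='b' != 'c' -> 0
s[0]='c' == 'c' -> 1
Sum: 1 + 0 + 1 + 0 + 0 + 0 + 1 = 3

3


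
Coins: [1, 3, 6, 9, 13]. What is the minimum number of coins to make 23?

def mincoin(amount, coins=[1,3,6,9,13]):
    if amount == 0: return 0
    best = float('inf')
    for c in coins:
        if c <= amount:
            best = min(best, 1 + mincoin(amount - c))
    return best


Building up with DP:
mincoin(0) = 0
mincoin(1) = min(1+mincoin(0)=1+0=1) = 1
mincoin(2) = min(1+mincoin(1)=1+1=2) = 2
mincoin(3) = min(1+mincoin(2)=1+2=3, 1+mincoin(0)=1+0=1) = 1
mincoin(4) = min(1+mincoin(3)=1+1=2, 1+mincoin(1)=1+1=2) = 2
mincoin(5) = min(1+mincoin(4)=1+2=3, 1+mincoin(2)=1+2=3) = 3
mincoin(6) = min(1+mincoin(5)=1+3=4, 1+mincoin(3)=1+1=2, 1+mincoin(0)=1+0=1) = 1
mincoin(7) = min(1+mincoin(6)=1+1=2, 1+mincoin(4)=1+2=3, 1+mincoin(1)=1+1=2) = 2
mincoin(8) = min(1+mincoin(7)=1+2=3, 1+mincoin(5)=1+3=4, 1+mincoin(2)=1+2=3) = 3
mincoin(9) = min(1+mincoin(8)=1+3=4, 1+mincoin(6)=1+1=2, 1+mincoin(3)=1+1=2, 1+mincoin(0)=1+0=1) = 1
mincoin(10) = min(1+mincoin(9)=1+1=2, 1+mincoin(7)=1+2=3, 1+mincoin(4)=1+2=3, 1+mincoin(1)=1+1=2) = 2
mincoin(11) = min(1+mincoin(10)=1+2=3, 1+mincoin(8)=1+3=4, 1+mincoin(5)=1+3=4, 1+mincoin(2)=1+2=3) = 3
mincoin(12) = min(1+mincoin(11)=1+3=4, 1+mincoin(9)=1+1=2, 1+mincoin(6)=1+1=2, 1+mincoin(3)=1+1=2) = 2
mincoin(13) = min(1+mincoin(12)=1+2=3, 1+mincoin(10)=1+2=3, 1+mincoin(7)=1+2=3, 1+mincoin(4)=1+2=3, 1+mincoin(0)=1+0=1) = 1
mincoin(14) = min(1+mincoin(13)=1+1=2, 1+mincoin(11)=1+3=4, 1+mincoin(8)=1+3=4, 1+mincoin(5)=1+3=4, 1+mincoin(1)=1+1=2) = 2
mincoin(15) = min(1+mincoin(14)=1+2=3, 1+mincoin(12)=1+2=3, 1+mincoin(9)=1+1=2, 1+mincoin(6)=1+1=2, 1+mincoin(2)=1+2=3) = 2
mincoin(16) = min(1+mincoin(15)=1+2=3, 1+mincoin(13)=1+1=2, 1+mincoin(10)=1+2=3, 1+mincoin(7)=1+2=3, 1+mincoin(3)=1+1=2) = 2
mincoin(17) = min(1+mincoin(16)=1+2=3, 1+mincoin(14)=1+2=3, 1+mincoin(11)=1+3=4, 1+mincoin(8)=1+3=4, 1+mincoin(4)=1+2=3) = 3
mincoin(18) = min(1+mincoin(17)=1+3=4, 1+mincoin(15)=1+2=3, 1+mincoin(12)=1+2=3, 1+mincoin(9)=1+1=2, 1+mincoin(5)=1+3=4) = 2
mincoin(19) = min(1+mincoin(18)=1+2=3, 1+mincoin(16)=1+2=3, 1+mincoin(13)=1+1=2, 1+mincoin(10)=1+2=3, 1+mincoin(6)=1+1=2) = 2
mincoin(20) = min(1+mincoin(19)=1+2=3, 1+mincoin(17)=1+3=4, 1+mincoin(14)=1+2=3, 1+mincoin(11)=1+3=4, 1+mincoin(7)=1+2=3) = 3
mincoin(21) = min(1+mincoin(20)=1+3=4, 1+mincoin(18)=1+2=3, 1+mincoin(15)=1+2=3, 1+mincoin(12)=1+2=3, 1+mincoin(8)=1+3=4) = 3
mincoin(22) = min(1+mincoin(21)=1+3=4, 1+mincoin(19)=1+2=3, 1+mincoin(16)=1+2=3, 1+mincoin(13)=1+1=2, 1+mincoin(9)=1+1=2) = 2
mincoin(23) = min(1+mincoin(22)=1+2=3, 1+mincoin(20)=1+3=4, 1+mincoin(17)=1+3=4, 1+mincoin(14)=1+2=3, 1+mincoin(10)=1+2=3) = 3

3


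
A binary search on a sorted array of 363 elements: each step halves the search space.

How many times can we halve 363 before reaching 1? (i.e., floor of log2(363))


363 / 2 = 181
181 / 2 = 90
90 / 2 = 45
45 / 2 = 22
22 / 2 = 11
11 / 2 = 5
5 / 2 = 2
2 / 2 = 1
Reached 1 after 8 halvings

8


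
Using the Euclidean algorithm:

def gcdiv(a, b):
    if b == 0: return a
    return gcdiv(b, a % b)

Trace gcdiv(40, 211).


gcdiv(40, 211) = gcdiv(211, 40)
gcdiv(211, 40) = gcdiv(40, 11)
gcdiv(40, 11) = gcdiv(11, 7)
gcdiv(11, 7) = gcdiv(7, 4)
gcdiv(7, 4) = gcdiv(4, 3)
gcdiv(4, 3) = gcdiv(3, 1)
gcdiv(3, 1) = gcdiv(1, 0)
gcdiv(1, 0) = 1  (base case)

1


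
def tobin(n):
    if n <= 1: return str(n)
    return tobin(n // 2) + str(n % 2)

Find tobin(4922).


tobin(4922) = tobin(2461) + '0'
tobin(2461) = tobin(1230) + '1'
tobin(1230) = tobin(615) + '0'
tobin(615) = tobin(307) + '1'
tobin(307) = tobin(153) + '1'
tobin(153) = tobin(76) + '1'
tobin(76) = tobin(38) + '0'
tobin(38) = tobin(19) + '0'
tobin(19) = tobin(9) + '1'
tobin(9) = tobin(4) + '1'
tobin(4) = tobin(2) + '0'
tobin(2) = tobin(1) + '0'
tobin(1) = '1'  (base case)
Concatenating: '1' + '0' + '0' + '1' + '1' + '0' + '0' + '1' + '1' + '1' + '0' + '1' + '0' = '1001100111010'

1001100111010


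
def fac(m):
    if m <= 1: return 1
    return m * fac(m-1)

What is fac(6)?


fac(6)
= 6 * fac(5)
= 6 * 5 * fac(4)
= 6 * 5 * 4 * fac(3)
= 6 * 5 * 4 * 3 * fac(2)
= 6 * 5 * 4 * 3 * 2 * fac(1)
= 6 * 5 * 4 * 3 * 2 * 1
= 720

720


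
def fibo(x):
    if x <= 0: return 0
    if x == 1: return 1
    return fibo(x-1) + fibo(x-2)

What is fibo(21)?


Computing fibo(21) bottom-up:
fibo(0) = 0
fibo(1) = 1
fibo(2) = fibo(1) + fibo(0) = 1 + 0 = 1
fibo(3) = fibo(2) + fibo(1) = 1 + 1 = 2
fibo(4) = fibo(3) + fibo(2) = 2 + 1 = 3
fibo(5) = fibo(4) + fibo(3) = 3 + 2 = 5
fibo(6) = fibo(5) + fibo(4) = 5 + 3 = 8
fibo(7) = fibo(6) + fibo(5) = 8 + 5 = 13
fibo(8) = fibo(7) + fibo(6) = 13 + 8 = 21
fibo(9) = fibo(8) + fibo(7) = 21 + 13 = 34
fibo(10) = fibo(9) + fibo(8) = 34 + 21 = 55
fibo(11) = fibo(10) + fibo(9) = 55 + 34 = 89
fibo(12) = fibo(11) + fibo(10) = 89 + 55 = 144
fibo(13) = fibo(12) + fibo(11) = 144 + 89 = 233
fibo(14) = fibo(13) + fibo(12) = 233 + 144 = 377
fibo(15) = fibo(14) + fibo(13) = 377 + 233 = 610
fibo(16) = fibo(15) + fibo(14) = 610 + 377 = 987
fibo(17) = fibo(16) + fibo(15) = 987 + 610 = 1597
fibo(18) = fibo(17) + fibo(16) = 1597 + 987 = 2584
fibo(19) = fibo(18) + fibo(17) = 2584 + 1597 = 4181
fibo(20) = fibo(19) + fibo(18) = 4181 + 2584 = 6765
fibo(21) = fibo(20) + fibo(19) = 6765 + 4181 = 10946

10946


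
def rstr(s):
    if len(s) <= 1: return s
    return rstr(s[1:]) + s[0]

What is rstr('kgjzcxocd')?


rstr('kgjzcxocd') = rstr('gjzcxocd') + 'k'
rstr('gjzcxocd') = rstr('jzcxocd') + 'g'
rstr('jzcxocd') = rstr('zcxocd') + 'j'
rstr('zcxocd') = rstr('cxocd') + 'z'
rstr('cxocd') = rstr('xocd') + 'c'
rstr('xocd') = rstr('ocd') + 'x'
rstr('ocd') = rstr('cd') + 'o'
rstr('cd') = rstr('d') + 'c'
rstr('d') = 'd'  (base case)
Concatenating: 'd' + 'c' + 'o' + 'x' + 'c' + 'z' + 'j' + 'g' + 'k' = 'dcoxczjgk'

dcoxczjgk


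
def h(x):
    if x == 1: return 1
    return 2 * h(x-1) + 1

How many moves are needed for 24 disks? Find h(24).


h(24) = 2 * h(23) + 1
h(23) = 2 * h(22) + 1
h(22) = 2 * h(21) + 1
h(21) = 2 * h(20) + 1
h(20) = 2 * h(19) + 1
h(19) = 2 * h(18) + 1
h(18) = 2 * h(17) + 1
h(17) = 2 * h(16) + 1
h(16) = 2 * h(15) + 1
h(15) = 2 * h(14) + 1
h(14) = 2 * h(13) + 1
h(13) = 2 * h(12) + 1
h(12) = 2 * h(11) + 1
h(11) = 2 * h(10) + 1
h(10) = 2 * h(9) + 1
h(9) = 2 * h(8) + 1
h(8) = 2 * h(7) + 1
h(7) = 2 * h(6) + 1
h(6) = 2 * h(5) + 1
h(5) = 2 * h(4) + 1
h(4) = 2 * h(3) + 1
h(3) = 2 * h(2) + 1
h(2) = 2 * h(1) + 1
h(1) = 1  (base case)
h(2) = 2 * 1 + 1 = 3
h(3) = 2 * 3 + 1 = 7
h(4) = 2 * 7 + 1 = 15
h(5) = 2 * 15 + 1 = 31
h(6) = 2 * 31 + 1 = 63
h(7) = 2 * 63 + 1 = 127
h(8) = 2 * 127 + 1 = 255
h(9) = 2 * 255 + 1 = 511
h(10) = 2 * 511 + 1 = 1023
h(11) = 2 * 1023 + 1 = 2047
h(12) = 2 * 2047 + 1 = 4095
h(13) = 2 * 4095 + 1 = 8191
h(14) = 2 * 8191 + 1 = 16383
h(15) = 2 * 16383 + 1 = 32767
h(16) = 2 * 32767 + 1 = 65535
h(17) = 2 * 65535 + 1 = 131071
h(18) = 2 * 131071 + 1 = 262143
h(19) = 2 * 262143 + 1 = 524287
h(20) = 2 * 524287 + 1 = 1048575
h(21) = 2 * 1048575 + 1 = 2097151
h(22) = 2 * 2097151 + 1 = 4194303
h(23) = 2 * 4194303 + 1 = 8388607
h(24) = 2 * 8388607 + 1 = 16777215

16777215


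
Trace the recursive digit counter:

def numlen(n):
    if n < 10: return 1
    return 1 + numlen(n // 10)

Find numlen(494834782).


numlen(494834782) = 1 + numlen(49483478)
numlen(49483478) = 1 + numlen(4948347)
numlen(4948347) = 1 + numlen(494834)
numlen(494834) = 1 + numlen(49483)
numlen(49483) = 1 + numlen(4948)
numlen(4948) = 1 + numlen(494)
numlen(494) = 1 + numlen(49)
numlen(49) = 1 + numlen(4)
numlen(4) = 1  (base case: 4 < 10)
Unwinding: 1 + 1 + 1 + 1 + 1 + 1 + 1 + 1 + 1 = 9

9


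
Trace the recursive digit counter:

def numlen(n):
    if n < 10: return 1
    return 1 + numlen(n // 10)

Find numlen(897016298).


numlen(897016298) = 1 + numlen(89701629)
numlen(89701629) = 1 + numlen(8970162)
numlen(8970162) = 1 + numlen(897016)
numlen(897016) = 1 + numlen(89701)
numlen(89701) = 1 + numlen(8970)
numlen(8970) = 1 + numlen(897)
numlen(897) = 1 + numlen(89)
numlen(89) = 1 + numlen(8)
numlen(8) = 1  (base case: 8 < 10)
Unwinding: 1 + 1 + 1 + 1 + 1 + 1 + 1 + 1 + 1 = 9

9


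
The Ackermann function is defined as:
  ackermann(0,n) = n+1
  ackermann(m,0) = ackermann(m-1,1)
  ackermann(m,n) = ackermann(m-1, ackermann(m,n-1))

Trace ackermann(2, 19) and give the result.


ackermann(2, 19) = ackermann(1, ackermann(2, 18))
  ackermann(2, 18) = ackermann(1, ackermann(2, 17))
    ackermann(2, 17) = ackermann(1, ackermann(2, 16))
      ackermann(2, 16) = ackermann(1, ackermann(2, 15))
        ackermann(2, 15) = ackermann(1, ackermann(2, 14))
          ackermann(2, 14) = ackermann(1, ackermann(2, 13))
          ackermann(2, 13) = ackermann(1, ackermann(2, 12))
          ackermann(2, 12) = ackermann(1, ackermann(2, 11))
          ackermann(2, 11) = ackermann(1, ackermann(2, 10))
          ackermann(2, 10) = ackermann(1, ackermann(2, 9))
          ackermann(2, 9) = ackermann(1, ackermann(2, 8))
          ackermann(2, 8) = ackermann(1, ackermann(2, 7))
          ackermann(2, 7) = ackermann(1, ackermann(2, 6))
          ackermann(2, 6) = ackermann(1, ackermann(2, 5))
          ackermann(2, 5) = ackermann(1, ackermann(2, 4))
          ackermann(2, 4) = ackermann(1, ackermann(2, 3))
          ackermann(2, 3) = ackermann(1, ackermann(2, 2))
          ackermann(2, 2) = ackermann(1, ackermann(2, 1))
          ackermann(2, 1) = ackermann(1, ackermann(2, 0))
          ackermann(2, 0) = ackermann(1, 1)
          ackermann(1, 1) = ackermann(0, ackermann(1, 0))
          ackermann(1, 0) = ackermann(0, 1)
          ackermann(0, 1) = 2
            = ackermann(0, 2)
          ackermann(0, 2) = 3
... (trace truncated)
Result: ackermann(2, 19) = 41

41


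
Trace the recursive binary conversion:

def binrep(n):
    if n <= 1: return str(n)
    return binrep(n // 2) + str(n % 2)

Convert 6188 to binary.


binrep(6188) = binrep(3094) + '0'
binrep(3094) = binrep(1547) + '0'
binrep(1547) = binrep(773) + '1'
binrep(773) = binrep(386) + '1'
binrep(386) = binrep(193) + '0'
binrep(193) = binrep(96) + '1'
binrep(96) = binrep(48) + '0'
binrep(48) = binrep(24) + '0'
binrep(24) = binrep(12) + '0'
binrep(12) = binrep(6) + '0'
binrep(6) = binrep(3) + '0'
binrep(3) = binrep(1) + '1'
binrep(1) = '1'  (base case)
Concatenating: '1' + '1' + '0' + '0' + '0' + '0' + '0' + '1' + '0' + '1' + '1' + '0' + '0' = '1100000101100'

1100000101100


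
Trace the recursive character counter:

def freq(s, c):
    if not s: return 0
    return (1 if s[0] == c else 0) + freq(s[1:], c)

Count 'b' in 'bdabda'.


s[0]='b' == 'b' -> 1
s[0]='d' != 'b' -> 0
s[0]='a' != 'b' -> 0
s[0]='b' == 'b' -> 1
s[0]='d' != 'b' -> 0
s[0]='a' != 'b' -> 0
Sum: 1 + 0 + 0 + 1 + 0 + 0 = 2

2


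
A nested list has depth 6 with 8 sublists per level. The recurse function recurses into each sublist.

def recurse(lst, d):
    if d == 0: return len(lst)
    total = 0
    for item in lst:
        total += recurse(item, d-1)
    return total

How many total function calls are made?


At depth 0 (root): 1 call
At depth 1: each of 1 parents calls recurse on 8 children = 8 calls
At depth 2: each of 8 parents calls recurse on 8 children = 64 calls
At depth 3: each of 64 parents calls recurse on 8 children = 512 calls
At depth 4: each of 512 parents calls recurse on 8 children = 4096 calls
At depth 5: each of 4096 parents calls recurse on 8 children = 32768 calls
At depth 6: each of 32768 parents calls recurse on 8 children = 262144 calls
Total: 1 + 8 + 64 + 512 + 4096 + 32768 + 262144 = 299593

299593


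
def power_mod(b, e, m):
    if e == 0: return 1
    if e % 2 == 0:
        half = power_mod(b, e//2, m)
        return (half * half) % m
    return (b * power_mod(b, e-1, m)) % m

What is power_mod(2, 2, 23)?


power_mod(2, 2, 23): e is even, compute power_mod(2, 1, 23)
  power_mod(2, 1, 23): e is odd, compute power_mod(2, 0, 23)
    power_mod(2, 0, 23) = 1
  (2 * 1) % 23 = 2
half=2, (2*2) % 23 = 4

4


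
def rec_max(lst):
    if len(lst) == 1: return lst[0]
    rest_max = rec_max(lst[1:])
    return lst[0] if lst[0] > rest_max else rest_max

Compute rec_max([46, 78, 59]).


rec_max([46, 78, 59]): compare 46 with rec_max([78, 59])
rec_max([78, 59]): compare 78 with rec_max([59])
rec_max([59]) = 59  (base case)
Compare 78 with 59 -> 78
Compare 46 with 78 -> 78

78


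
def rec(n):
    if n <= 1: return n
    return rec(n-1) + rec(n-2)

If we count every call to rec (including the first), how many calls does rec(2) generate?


Let C(n) = total calls for rec(n)
C(0) = 1, C(1) = 1
C(2) = 1 + C(1) + C(0) = 1 + 1 + 1 = 3

3


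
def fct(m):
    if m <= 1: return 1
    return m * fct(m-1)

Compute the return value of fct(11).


fct(11)
= 11 * fct(10)
= 11 * 10 * fct(9)
= 11 * 10 * 9 * fct(8)
= 11 * 10 * 9 * 8 * fct(7)
= 11 * 10 * 9 * 8 * 7 * fct(6)
= 11 * 10 * 9 * 8 * 7 * 6 * fct(5)
= 11 * 10 * 9 * 8 * 7 * 6 * 5 * fct(4)
= 11 * 10 * 9 * 8 * 7 * 6 * 5 * 4 * fct(3)
= 11 * 10 * 9 * 8 * 7 * 6 * 5 * 4 * 3 * fct(2)
= 11 * 10 * 9 * 8 * 7 * 6 * 5 * 4 * 3 * 2 * fct(1)
= 11 * 10 * 9 * 8 * 7 * 6 * 5 * 4 * 3 * 2 * 1
= 39916800

39916800


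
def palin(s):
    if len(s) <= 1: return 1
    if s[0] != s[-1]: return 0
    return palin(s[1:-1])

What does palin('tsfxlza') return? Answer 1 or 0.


palin('tsfxlza'): s[0]='t' != s[-1]='a' -> return 0
Result: 0 (not a palindrome)

0


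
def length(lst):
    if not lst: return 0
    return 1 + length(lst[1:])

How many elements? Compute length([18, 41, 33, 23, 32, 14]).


length([18, 41, 33, 23, 32, 14]) = 1 + length([41, 33, 23, 32, 14])
length([41, 33, 23, 32, 14]) = 1 + length([33, 23, 32, 14])
length([33, 23, 32, 14]) = 1 + length([23, 32, 14])
length([23, 32, 14]) = 1 + length([32, 14])
length([32, 14]) = 1 + length([14])
length([14]) = 1 + length([])
length([]) = 0  (base case)
Unwinding: 1 + 1 + 1 + 1 + 1 + 1 + 0 = 6

6


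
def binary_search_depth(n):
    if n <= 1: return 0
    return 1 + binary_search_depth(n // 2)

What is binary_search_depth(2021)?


2021 / 2 = 1010
1010 / 2 = 505
505 / 2 = 252
252 / 2 = 126
126 / 2 = 63
63 / 2 = 31
31 / 2 = 15
15 / 2 = 7
7 / 2 = 3
3 / 2 = 1
Reached 1 after 10 halvings

10


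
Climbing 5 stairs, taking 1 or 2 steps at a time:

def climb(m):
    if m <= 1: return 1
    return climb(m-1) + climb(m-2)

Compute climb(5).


Building up from base cases:
climb(0) = 1
climb(1) = 1
climb(2) = climb(1) + climb(0) = 1 + 1 = 2
climb(3) = climb(2) + climb(1) = 2 + 1 = 3
climb(4) = climb(3) + climb(2) = 3 + 2 = 5
climb(5) = climb(4) + climb(3) = 5 + 3 = 8

8


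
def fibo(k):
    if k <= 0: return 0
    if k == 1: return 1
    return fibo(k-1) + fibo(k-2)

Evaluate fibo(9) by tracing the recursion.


Computing fibo(9) bottom-up:
fibo(0) = 0
fibo(1) = 1
fibo(2) = fibo(1) + fibo(0) = 1 + 0 = 1
fibo(3) = fibo(2) + fibo(1) = 1 + 1 = 2
fibo(4) = fibo(3) + fibo(2) = 2 + 1 = 3
fibo(5) = fibo(4) + fibo(3) = 3 + 2 = 5
fibo(6) = fibo(5) + fibo(4) = 5 + 3 = 8
fibo(7) = fibo(6) + fibo(5) = 8 + 5 = 13
fibo(8) = fibo(7) + fibo(6) = 13 + 8 = 21
fibo(9) = fibo(8) + fibo(7) = 21 + 13 = 34

34


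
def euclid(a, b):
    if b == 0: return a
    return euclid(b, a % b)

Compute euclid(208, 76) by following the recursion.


euclid(208, 76) = euclid(76, 56)
euclid(76, 56) = euclid(56, 20)
euclid(56, 20) = euclid(20, 16)
euclid(20, 16) = euclid(16, 4)
euclid(16, 4) = euclid(4, 0)
euclid(4, 0) = 4  (base case)

4


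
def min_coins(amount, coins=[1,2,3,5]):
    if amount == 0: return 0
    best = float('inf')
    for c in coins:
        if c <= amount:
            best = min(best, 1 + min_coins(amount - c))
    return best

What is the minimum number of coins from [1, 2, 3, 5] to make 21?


Building up with DP:
min_coins(0) = 0
min_coins(1) = min(1+min_coins(0)=1+0=1) = 1
min_coins(2) = min(1+min_coins(1)=1+1=2, 1+min_coins(0)=1+0=1) = 1
min_coins(3) = min(1+min_coins(2)=1+1=2, 1+min_coins(1)=1+1=2, 1+min_coins(0)=1+0=1) = 1
min_coins(4) = min(1+min_coins(3)=1+1=2, 1+min_coins(2)=1+1=2, 1+min_coins(1)=1+1=2) = 2
min_coins(5) = min(1+min_coins(4)=1+2=3, 1+min_coins(3)=1+1=2, 1+min_coins(2)=1+1=2, 1+min_coins(0)=1+0=1) = 1
min_coins(6) = min(1+min_coins(5)=1+1=2, 1+min_coins(4)=1+2=3, 1+min_coins(3)=1+1=2, 1+min_coins(1)=1+1=2) = 2
min_coins(7) = min(1+min_coins(6)=1+2=3, 1+min_coins(5)=1+1=2, 1+min_coins(4)=1+2=3, 1+min_coins(2)=1+1=2) = 2
min_coins(8) = min(1+min_coins(7)=1+2=3, 1+min_coins(6)=1+2=3, 1+min_coins(5)=1+1=2, 1+min_coins(3)=1+1=2) = 2
min_coins(9) = min(1+min_coins(8)=1+2=3, 1+min_coins(7)=1+2=3, 1+min_coins(6)=1+2=3, 1+min_coins(4)=1+2=3) = 3
min_coins(10) = min(1+min_coins(9)=1+3=4, 1+min_coins(8)=1+2=3, 1+min_coins(7)=1+2=3, 1+min_coins(5)=1+1=2) = 2
min_coins(11) = min(1+min_coins(10)=1+2=3, 1+min_coins(9)=1+3=4, 1+min_coins(8)=1+2=3, 1+min_coins(6)=1+2=3) = 3
min_coins(12) = min(1+min_coins(11)=1+3=4, 1+min_coins(10)=1+2=3, 1+min_coins(9)=1+3=4, 1+min_coins(7)=1+2=3) = 3
min_coins(13) = min(1+min_coins(12)=1+3=4, 1+min_coins(11)=1+3=4, 1+min_coins(10)=1+2=3, 1+min_coins(8)=1+2=3) = 3
min_coins(14) = min(1+min_coins(13)=1+3=4, 1+min_coins(12)=1+3=4, 1+min_coins(11)=1+3=4, 1+min_coins(9)=1+3=4) = 4
min_coins(15) = min(1+min_coins(14)=1+4=5, 1+min_coins(13)=1+3=4, 1+min_coins(12)=1+3=4, 1+min_coins(10)=1+2=3) = 3
min_coins(16) = min(1+min_coins(15)=1+3=4, 1+min_coins(14)=1+4=5, 1+min_coins(13)=1+3=4, 1+min_coins(11)=1+3=4) = 4
min_coins(17) = min(1+min_coins(16)=1+4=5, 1+min_coins(15)=1+3=4, 1+min_coins(14)=1+4=5, 1+min_coins(12)=1+3=4) = 4
min_coins(18) = min(1+min_coins(17)=1+4=5, 1+min_coins(16)=1+4=5, 1+min_coins(15)=1+3=4, 1+min_coins(13)=1+3=4) = 4
min_coins(19) = min(1+min_coins(18)=1+4=5, 1+min_coins(17)=1+4=5, 1+min_coins(16)=1+4=5, 1+min_coins(14)=1+4=5) = 5
min_coins(20) = min(1+min_coins(19)=1+5=6, 1+min_coins(18)=1+4=5, 1+min_coins(17)=1+4=5, 1+min_coins(15)=1+3=4) = 4
min_coins(21) = min(1+min_coins(20)=1+4=5, 1+min_coins(19)=1+5=6, 1+min_coins(18)=1+4=5, 1+min_coins(16)=1+4=5) = 5

5


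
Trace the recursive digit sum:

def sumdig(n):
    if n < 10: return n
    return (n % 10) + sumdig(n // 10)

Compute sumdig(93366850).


sumdig(93366850) = 0 + sumdig(9336685)
sumdig(9336685) = 5 + sumdig(933668)
sumdig(933668) = 8 + sumdig(93366)
sumdig(93366) = 6 + sumdig(9336)
sumdig(9336) = 6 + sumdig(933)
sumdig(933) = 3 + sumdig(93)
sumdig(93) = 3 + sumdig(9)
sumdig(9) = 9  (base case)
Total: 0 + 5 + 8 + 6 + 6 + 3 + 3 + 9 = 40

40


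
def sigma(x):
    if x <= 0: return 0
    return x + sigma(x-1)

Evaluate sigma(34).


sigma(34)
= 34 + 33 + 32 + 31 + 30 + 29 + 28 + 27 + 26 + 25 + 24 + 23 + 22 + 21 + 20 + 19 + 18 + 17 + 16 + 15 + 14 + 13 + 12 + 11 + 10 + 9 + 8 + 7 + 6 + 5 + 4 + 3 + 2 + 1 + sigma(0)
= 34 + 33 + 32 + 31 + 30 + 29 + 28 + 27 + 26 + 25 + 24 + 23 + 22 + 21 + 20 + 19 + 18 + 17 + 16 + 15 + 14 + 13 + 12 + 11 + 10 + 9 + 8 + 7 + 6 + 5 + 4 + 3 + 2 + 1 + 0
= 595

595


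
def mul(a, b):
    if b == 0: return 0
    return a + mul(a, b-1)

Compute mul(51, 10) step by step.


mul(51, 10) = 51 + mul(51, 9)
mul(51, 9) = 51 + mul(51, 8)
mul(51, 8) = 51 + mul(51, 7)
mul(51, 7) = 51 + mul(51, 6)
mul(51, 6) = 51 + mul(51, 5)
mul(51, 5) = 51 + mul(51, 4)
mul(51, 4) = 51 + mul(51, 3)
mul(51, 3) = 51 + mul(51, 2)
mul(51, 2) = 51 + mul(51, 1)
mul(51, 1) = 51 + mul(51, 0)
mul(51, 0) = 0  (base case)
Total: 51 + 51 + 51 + 51 + 51 + 51 + 51 + 51 + 51 + 51 + 0 = 510

510


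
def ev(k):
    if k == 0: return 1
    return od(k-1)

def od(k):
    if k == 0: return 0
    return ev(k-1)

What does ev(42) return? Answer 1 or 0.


ev(42) = od(41)
od(41) = ev(40)
ev(40) = od(39)
od(39) = ev(38)
ev(38) = od(37)
od(37) = ev(36)
ev(36) = od(35)
od(35) = ev(34)
ev(34) = od(33)
od(33) = ev(32)
ev(32) = od(31)
od(31) = ev(30)
ev(30) = od(29)
od(29) = ev(28)
ev(28) = od(27)
od(27) = ev(26)
ev(26) = od(25)
od(25) = ev(24)
ev(24) = od(23)
od(23) = ev(22)
ev(22) = od(21)
od(21) = ev(20)
ev(20) = od(19)
od(19) = ev(18)
ev(18) = od(17)
od(17) = ev(16)
ev(16) = od(15)
od(15) = ev(14)
ev(14) = od(13)
od(13) = ev(12)
ev(12) = od(11)
od(11) = ev(10)
ev(10) = od(9)
od(9) = ev(8)
ev(8) = od(7)
od(7) = ev(6)
ev(6) = od(5)
od(5) = ev(4)
ev(4) = od(3)
od(3) = ev(2)
ev(2) = od(1)
od(1) = ev(0)
ev(0) = 1  (base case)
Result: 1

1


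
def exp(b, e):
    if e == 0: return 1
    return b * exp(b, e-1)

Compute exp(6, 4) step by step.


exp(6, 4)
= 6 * exp(6, 3)
= 6 * 6 * exp(6, 2)
= 6 * 6 * 6 * exp(6, 1)
= 6 * 6 * 6 * 6 * exp(6, 0)
= 6 * 6 * 6 * 6 * 1
= 1296

1296


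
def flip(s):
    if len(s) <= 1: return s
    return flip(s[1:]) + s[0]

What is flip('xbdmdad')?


flip('xbdmdad') = flip('bdmdad') + 'x'
flip('bdmdad') = flip('dmdad') + 'b'
flip('dmdad') = flip('mdad') + 'd'
flip('mdad') = flip('dad') + 'm'
flip('dad') = flip('ad') + 'd'
flip('ad') = flip('d') + 'a'
flip('d') = 'd'  (base case)
Concatenating: 'd' + 'a' + 'd' + 'm' + 'd' + 'b' + 'x' = 'dadmdbx'

dadmdbx
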